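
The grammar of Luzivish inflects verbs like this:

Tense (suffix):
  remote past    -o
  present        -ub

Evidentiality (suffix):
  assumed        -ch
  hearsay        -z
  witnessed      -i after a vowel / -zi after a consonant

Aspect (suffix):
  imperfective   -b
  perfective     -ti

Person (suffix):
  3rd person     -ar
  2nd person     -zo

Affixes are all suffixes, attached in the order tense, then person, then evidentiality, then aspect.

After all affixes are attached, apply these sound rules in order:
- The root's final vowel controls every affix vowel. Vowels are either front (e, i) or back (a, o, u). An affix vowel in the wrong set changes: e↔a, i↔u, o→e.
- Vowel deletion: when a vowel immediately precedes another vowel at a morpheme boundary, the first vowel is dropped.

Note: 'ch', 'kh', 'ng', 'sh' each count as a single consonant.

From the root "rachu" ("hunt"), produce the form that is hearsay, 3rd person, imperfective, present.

Attach tense present -ub → rachuub.
Attach person 3rd person -ar → rachuubar.
Attach evidentiality hearsay -z → rachuubarz.
Attach aspect imperfective -b → rachuubarzb.
Vowel harmony: no change.
Apply vowel deletion: rachuubarzb → rachubarzb.

rachubarzb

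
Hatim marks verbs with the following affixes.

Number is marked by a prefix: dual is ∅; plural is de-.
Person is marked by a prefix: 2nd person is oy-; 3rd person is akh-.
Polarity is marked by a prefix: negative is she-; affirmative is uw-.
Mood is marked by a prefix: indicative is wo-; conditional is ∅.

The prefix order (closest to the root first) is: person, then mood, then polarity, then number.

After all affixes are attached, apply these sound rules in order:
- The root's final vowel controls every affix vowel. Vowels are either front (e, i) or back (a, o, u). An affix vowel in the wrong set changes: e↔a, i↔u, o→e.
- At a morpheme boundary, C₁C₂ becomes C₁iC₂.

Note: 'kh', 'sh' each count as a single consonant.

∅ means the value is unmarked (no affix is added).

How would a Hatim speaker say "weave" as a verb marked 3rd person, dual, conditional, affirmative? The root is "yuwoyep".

Attach person 3rd person akh- → akhyuwoyep.
mood = conditional: zero marking, form stays akhyuwoyep.
Attach polarity affirmative uw- → uwakhyuwoyep.
number = dual: zero marking, form stays uwakhyuwoyep.
Apply vowel harmony: uwakhyuwoyep → iwekhyuwoyep.
Apply epenthesis: iwekhyuwoyep → iwekhiyuwoyep.

iwekhiyuwoyep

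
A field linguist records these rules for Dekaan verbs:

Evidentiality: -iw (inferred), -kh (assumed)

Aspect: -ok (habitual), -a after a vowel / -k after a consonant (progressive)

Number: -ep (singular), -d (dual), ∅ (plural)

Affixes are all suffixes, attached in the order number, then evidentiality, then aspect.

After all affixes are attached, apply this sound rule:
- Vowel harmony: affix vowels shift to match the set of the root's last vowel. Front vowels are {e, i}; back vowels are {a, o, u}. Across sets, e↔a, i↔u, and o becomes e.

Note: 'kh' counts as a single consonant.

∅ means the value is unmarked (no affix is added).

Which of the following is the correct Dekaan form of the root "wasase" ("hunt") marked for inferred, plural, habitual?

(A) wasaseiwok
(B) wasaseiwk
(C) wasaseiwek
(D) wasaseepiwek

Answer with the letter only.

number = plural: zero marking, form stays wasase.
Attach evidentiality inferred -iw → wasaseiw.
Attach aspect habitual -ok → wasaseiwok.
Apply vowel harmony: wasaseiwok → wasaseiwek.
So the correct form is wasaseiwek, option (C).
(D) wasaseepiwek is wrong: it uses singular instead of plural for number.
(B) wasaseiwk is wrong: it uses progressive instead of habitual for aspect.
(A) wasaseiwok is wrong: it fails to apply the sound rule(s).

C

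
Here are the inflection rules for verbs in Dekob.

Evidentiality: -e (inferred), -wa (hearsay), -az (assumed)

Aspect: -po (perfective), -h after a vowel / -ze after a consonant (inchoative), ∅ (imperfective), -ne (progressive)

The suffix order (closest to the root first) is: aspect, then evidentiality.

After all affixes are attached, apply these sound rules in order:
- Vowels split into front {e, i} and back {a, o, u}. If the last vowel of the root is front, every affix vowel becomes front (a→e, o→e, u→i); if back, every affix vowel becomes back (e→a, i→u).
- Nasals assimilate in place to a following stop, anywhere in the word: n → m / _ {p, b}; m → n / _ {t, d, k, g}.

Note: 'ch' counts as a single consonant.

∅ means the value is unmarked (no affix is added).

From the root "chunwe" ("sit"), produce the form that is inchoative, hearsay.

Attach aspect inchoative -h (after vowel 'e') → chunweh.
Attach evidentiality hearsay -wa → chunwehwa.
Apply vowel harmony: chunwehwa → chunwehwe.
Nasal assimilation: no change.

chunwehwe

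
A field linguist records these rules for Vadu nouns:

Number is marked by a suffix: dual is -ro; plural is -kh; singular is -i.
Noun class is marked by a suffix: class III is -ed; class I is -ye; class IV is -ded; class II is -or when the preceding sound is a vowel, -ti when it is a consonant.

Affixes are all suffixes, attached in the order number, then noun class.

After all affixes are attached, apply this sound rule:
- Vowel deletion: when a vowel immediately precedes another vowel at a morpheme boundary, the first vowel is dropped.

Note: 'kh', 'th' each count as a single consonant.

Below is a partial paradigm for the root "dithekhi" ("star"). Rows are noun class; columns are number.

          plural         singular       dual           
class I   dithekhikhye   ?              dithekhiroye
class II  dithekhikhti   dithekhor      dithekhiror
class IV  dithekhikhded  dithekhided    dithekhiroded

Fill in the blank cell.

dithekhiye

Attach number singular -i → dithekhii.
Attach noun class class I -ye → dithekhiiye.
Apply vowel deletion: dithekhiiye → dithekhiye.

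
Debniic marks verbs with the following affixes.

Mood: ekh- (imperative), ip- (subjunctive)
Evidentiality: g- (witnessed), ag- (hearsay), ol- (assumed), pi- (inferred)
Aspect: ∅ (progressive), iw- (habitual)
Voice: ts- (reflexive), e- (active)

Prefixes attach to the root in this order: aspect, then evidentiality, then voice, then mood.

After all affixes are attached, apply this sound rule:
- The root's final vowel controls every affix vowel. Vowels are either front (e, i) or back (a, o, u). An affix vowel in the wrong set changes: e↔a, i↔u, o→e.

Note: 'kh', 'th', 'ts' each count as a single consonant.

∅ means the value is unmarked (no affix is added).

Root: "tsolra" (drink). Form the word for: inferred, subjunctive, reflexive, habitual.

uptspuuwtsolra

Attach aspect habitual iw- → iwtsolra.
Attach evidentiality inferred pi- → piiwtsolra.
Attach voice reflexive ts- → tspiiwtsolra.
Attach mood subjunctive ip- → iptspiiwtsolra.
Apply vowel harmony: iptspiiwtsolra → uptspuuwtsolra.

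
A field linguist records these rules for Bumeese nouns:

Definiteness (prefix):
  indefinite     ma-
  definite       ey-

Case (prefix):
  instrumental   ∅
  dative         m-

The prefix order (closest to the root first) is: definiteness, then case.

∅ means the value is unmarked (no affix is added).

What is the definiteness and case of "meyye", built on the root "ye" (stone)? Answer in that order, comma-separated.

definite, dative

Segment: m-ey-ye.
definiteness: ey- → definite.
case: m- → dative.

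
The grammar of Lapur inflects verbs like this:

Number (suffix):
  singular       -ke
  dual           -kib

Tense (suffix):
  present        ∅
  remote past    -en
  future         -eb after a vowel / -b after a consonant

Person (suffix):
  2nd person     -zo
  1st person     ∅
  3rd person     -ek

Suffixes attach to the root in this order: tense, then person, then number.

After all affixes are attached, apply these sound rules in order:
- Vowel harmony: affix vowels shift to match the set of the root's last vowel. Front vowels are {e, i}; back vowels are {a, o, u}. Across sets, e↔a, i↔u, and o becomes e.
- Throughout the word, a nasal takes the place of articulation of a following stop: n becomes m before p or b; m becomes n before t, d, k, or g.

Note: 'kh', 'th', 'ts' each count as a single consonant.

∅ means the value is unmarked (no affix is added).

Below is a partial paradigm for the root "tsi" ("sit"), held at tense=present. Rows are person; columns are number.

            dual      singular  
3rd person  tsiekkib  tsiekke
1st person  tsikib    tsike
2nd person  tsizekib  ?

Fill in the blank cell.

tense = present: zero marking, form stays tsi.
Attach person 2nd person -zo → tsizo.
Attach number singular -ke → tsizoke.
Apply vowel harmony: tsizoke → tsizeke.
Nasal assimilation: no change.

tsizeke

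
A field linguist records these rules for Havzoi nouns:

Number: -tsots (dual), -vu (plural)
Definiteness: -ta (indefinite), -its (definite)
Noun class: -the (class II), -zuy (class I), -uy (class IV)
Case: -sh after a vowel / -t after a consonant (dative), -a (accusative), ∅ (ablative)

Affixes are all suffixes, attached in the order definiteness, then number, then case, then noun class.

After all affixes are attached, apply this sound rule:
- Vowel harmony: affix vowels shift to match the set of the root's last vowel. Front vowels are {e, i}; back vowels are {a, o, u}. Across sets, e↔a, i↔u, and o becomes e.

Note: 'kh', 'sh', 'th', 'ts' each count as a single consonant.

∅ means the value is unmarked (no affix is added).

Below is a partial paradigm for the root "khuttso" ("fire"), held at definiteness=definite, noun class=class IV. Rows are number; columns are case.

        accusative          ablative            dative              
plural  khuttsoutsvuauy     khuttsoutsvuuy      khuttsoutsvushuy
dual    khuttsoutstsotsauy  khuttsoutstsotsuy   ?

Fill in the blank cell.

khuttsoutstsotstuy

Attach definiteness definite -its → khuttsoits.
Attach number dual -tsots → khuttsoitstsots.
Attach case dative -t (after consonant 'ts') → khuttsoitstsotst.
Attach noun class class IV -uy → khuttsoitstsotstuy.
Apply vowel harmony: khuttsoitstsotstuy → khuttsoutstsotstuy.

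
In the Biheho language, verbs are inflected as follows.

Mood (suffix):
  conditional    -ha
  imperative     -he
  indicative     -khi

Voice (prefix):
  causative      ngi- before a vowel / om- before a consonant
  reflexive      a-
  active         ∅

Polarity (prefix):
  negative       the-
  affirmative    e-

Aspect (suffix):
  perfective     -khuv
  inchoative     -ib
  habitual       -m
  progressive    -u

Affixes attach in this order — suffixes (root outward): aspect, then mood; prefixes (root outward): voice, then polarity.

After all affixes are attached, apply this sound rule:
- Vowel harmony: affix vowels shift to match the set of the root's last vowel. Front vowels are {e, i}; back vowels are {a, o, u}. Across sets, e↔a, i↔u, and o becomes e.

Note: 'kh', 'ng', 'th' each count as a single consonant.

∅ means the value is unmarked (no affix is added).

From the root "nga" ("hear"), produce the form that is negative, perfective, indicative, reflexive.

thaangakhuvkhu

Attach aspect perfective -khuv → ngakhuv.
Attach voice reflexive a- → angakhuv.
Attach mood indicative -khi → angakhuvkhi.
Attach polarity negative the- → theangakhuvkhi.
Apply vowel harmony: theangakhuvkhi → thaangakhuvkhu.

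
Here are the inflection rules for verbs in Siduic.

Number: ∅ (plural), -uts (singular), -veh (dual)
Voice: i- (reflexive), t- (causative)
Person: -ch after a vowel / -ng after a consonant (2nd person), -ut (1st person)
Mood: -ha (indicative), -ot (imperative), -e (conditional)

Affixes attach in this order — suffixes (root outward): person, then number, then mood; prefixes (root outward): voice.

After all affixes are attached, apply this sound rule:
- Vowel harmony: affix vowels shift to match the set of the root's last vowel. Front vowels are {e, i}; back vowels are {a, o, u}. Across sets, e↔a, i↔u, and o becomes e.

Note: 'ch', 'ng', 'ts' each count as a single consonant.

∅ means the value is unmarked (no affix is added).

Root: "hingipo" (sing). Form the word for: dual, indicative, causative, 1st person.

thingipoutvahha

Attach person 1st person -ut → hingipout.
Attach number dual -veh → hingipoutveh.
Attach voice causative t- → thingipoutveh.
Attach mood indicative -ha → thingipoutvehha.
Apply vowel harmony: thingipoutvehha → thingipoutvahha.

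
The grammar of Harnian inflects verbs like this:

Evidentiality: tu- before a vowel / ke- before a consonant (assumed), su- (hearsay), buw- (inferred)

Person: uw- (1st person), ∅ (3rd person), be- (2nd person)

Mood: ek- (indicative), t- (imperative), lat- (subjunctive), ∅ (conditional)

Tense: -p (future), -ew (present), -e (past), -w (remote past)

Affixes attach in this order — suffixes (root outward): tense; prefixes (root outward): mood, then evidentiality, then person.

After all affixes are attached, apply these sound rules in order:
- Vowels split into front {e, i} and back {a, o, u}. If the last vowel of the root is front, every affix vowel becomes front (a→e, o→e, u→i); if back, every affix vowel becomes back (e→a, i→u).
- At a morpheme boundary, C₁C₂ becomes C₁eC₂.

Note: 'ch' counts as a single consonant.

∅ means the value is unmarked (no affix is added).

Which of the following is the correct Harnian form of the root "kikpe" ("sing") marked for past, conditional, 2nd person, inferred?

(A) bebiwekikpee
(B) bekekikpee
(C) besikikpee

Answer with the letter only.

A

Attach tense past -e → kikpee.
mood = conditional: zero marking, form stays kikpee.
Attach evidentiality inferred buw- → buwkikpee.
Attach person 2nd person be- → bebuwkikpee.
Apply vowel harmony: bebuwkikpee → bebiwkikpee.
Apply epenthesis: bebiwkikpee → bebiwekikpee.
So the correct form is bebiwekikpee, option (A).
(B) bekekikpee is wrong: it uses assumed instead of inferred for evidentiality.
(C) besikikpee is wrong: it uses hearsay instead of inferred for evidentiality.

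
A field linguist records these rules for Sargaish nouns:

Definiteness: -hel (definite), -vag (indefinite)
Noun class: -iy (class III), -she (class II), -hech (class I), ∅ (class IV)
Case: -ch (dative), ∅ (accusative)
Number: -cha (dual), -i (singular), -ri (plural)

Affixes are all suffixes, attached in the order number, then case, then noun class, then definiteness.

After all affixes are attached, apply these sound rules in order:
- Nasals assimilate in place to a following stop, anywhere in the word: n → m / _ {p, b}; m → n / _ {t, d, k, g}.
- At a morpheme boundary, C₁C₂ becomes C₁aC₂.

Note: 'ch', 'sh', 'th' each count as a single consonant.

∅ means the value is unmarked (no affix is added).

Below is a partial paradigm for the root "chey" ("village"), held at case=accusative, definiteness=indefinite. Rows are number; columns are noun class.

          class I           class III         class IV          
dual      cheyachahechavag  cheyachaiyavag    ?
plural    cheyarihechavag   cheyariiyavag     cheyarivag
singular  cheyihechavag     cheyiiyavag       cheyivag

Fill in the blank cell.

cheyachavag

Attach number dual -cha → cheycha.
case = accusative: zero marking, form stays cheycha.
noun class = class IV: zero marking, form stays cheycha.
Attach definiteness indefinite -vag → cheychavag.
Nasal assimilation: no change.
Apply epenthesis: cheychavag → cheyachavag.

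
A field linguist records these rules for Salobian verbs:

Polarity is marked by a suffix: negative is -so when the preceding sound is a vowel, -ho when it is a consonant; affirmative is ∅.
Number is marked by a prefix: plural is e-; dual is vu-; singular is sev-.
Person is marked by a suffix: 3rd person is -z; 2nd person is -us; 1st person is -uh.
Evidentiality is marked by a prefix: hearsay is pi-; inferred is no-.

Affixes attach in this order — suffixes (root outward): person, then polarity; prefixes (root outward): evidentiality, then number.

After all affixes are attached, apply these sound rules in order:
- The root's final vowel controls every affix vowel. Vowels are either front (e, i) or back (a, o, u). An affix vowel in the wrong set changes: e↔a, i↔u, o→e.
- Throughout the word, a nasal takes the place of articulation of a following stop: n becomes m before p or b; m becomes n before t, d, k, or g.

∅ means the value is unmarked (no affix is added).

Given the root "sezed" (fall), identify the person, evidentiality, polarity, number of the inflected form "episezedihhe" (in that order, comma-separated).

1st person, hearsay, negative, plural

Segment: e-pi-sezed-uh-ho.
person: -uh → 1st person.
evidentiality: pi- → hearsay.
polarity: -so/ho → negative.
number: e- → plural.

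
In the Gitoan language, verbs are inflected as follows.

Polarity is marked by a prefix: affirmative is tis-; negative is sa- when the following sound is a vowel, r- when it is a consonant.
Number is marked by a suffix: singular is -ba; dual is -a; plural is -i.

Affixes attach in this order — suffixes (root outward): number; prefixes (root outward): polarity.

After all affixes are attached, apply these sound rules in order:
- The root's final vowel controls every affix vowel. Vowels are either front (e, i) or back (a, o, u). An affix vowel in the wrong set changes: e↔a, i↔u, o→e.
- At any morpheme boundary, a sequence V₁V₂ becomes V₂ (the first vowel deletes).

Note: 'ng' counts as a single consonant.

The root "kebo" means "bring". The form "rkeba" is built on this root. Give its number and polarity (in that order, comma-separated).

Segment: r-kebo-a.
number: -a → dual.
polarity: sa/r- → negative.

dual, negative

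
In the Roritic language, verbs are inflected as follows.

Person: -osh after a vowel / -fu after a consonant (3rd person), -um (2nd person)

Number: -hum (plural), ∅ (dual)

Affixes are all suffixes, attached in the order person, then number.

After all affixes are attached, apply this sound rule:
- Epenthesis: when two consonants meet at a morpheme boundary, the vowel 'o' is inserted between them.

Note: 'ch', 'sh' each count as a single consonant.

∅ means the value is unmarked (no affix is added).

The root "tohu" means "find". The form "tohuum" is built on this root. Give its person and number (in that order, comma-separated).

Segment: tohu-um.
person: -um → 2nd person.
number: ∅ → dual.

2nd person, dual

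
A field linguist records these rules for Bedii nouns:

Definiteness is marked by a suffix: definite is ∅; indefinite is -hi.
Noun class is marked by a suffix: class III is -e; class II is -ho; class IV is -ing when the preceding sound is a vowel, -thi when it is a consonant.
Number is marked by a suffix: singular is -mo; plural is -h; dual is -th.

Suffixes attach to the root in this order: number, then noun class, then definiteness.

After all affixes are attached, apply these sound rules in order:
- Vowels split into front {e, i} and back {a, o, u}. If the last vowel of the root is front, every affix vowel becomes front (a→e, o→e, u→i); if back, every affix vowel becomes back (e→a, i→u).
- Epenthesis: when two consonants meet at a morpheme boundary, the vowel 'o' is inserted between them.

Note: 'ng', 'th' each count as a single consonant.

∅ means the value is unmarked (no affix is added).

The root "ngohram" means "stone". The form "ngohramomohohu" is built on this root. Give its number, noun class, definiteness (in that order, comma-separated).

singular, class II, indefinite

Segment: ngohram-mo-ho-hi.
number: -mo → singular.
noun class: -ho → class II.
definiteness: -hi → indefinite.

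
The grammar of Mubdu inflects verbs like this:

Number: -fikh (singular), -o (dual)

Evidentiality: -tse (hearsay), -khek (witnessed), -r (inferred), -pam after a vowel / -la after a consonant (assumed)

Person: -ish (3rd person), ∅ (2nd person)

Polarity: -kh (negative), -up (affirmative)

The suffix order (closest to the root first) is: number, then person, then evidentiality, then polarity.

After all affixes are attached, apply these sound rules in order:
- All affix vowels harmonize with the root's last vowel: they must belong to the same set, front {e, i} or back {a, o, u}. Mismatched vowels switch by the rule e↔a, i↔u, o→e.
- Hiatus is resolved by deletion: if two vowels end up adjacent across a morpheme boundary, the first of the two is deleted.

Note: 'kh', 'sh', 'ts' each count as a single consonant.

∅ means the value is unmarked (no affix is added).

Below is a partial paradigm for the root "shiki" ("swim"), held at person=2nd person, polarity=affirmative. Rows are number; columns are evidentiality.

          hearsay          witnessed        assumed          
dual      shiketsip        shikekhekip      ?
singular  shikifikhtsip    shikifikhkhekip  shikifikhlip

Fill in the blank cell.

Attach number dual -o → shikio.
person = 2nd person: zero marking, form stays shikio.
Attach evidentiality assumed -pam (after vowel 'o') → shikiopam.
Attach polarity affirmative -up → shikiopamup.
Apply vowel harmony: shikiopamup → shikiepemip.
Apply vowel deletion: shikiepemip → shikepemip.

shikepemip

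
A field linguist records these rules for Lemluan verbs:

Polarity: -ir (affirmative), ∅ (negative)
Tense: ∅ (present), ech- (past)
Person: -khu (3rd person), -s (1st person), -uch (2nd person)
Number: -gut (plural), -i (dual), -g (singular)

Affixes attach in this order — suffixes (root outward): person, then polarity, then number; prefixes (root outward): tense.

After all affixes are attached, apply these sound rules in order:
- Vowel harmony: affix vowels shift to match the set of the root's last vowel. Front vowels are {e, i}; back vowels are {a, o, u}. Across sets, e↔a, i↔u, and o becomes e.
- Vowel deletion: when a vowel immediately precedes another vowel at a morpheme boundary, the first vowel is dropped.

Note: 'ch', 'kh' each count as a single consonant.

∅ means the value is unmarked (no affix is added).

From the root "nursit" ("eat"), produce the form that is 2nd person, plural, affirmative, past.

echnursitichirgit

Attach person 2nd person -uch → nursituch.
Attach tense past ech- → echnursituch.
Attach polarity affirmative -ir → echnursituchir.
Attach number plural -gut → echnursituchirgut.
Apply vowel harmony: echnursituchirgut → echnursitichirgit.
Vowel deletion: no change.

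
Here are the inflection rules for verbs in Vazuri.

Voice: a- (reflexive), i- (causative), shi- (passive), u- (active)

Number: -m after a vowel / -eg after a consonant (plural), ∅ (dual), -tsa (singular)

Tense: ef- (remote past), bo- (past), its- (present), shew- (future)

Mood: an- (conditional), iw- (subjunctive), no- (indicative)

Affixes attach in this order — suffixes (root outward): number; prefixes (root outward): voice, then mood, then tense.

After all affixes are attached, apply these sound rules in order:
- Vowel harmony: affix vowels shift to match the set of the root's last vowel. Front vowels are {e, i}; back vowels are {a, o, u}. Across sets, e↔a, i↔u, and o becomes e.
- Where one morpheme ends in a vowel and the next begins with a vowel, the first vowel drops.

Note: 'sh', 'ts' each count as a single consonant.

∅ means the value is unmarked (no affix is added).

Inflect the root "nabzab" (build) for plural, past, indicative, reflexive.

Attach number plural -eg (after consonant 'b') → nabzabeg.
Attach voice reflexive a- → anabzabeg.
Attach mood indicative no- → noanabzabeg.
Attach tense past bo- → bonoanabzabeg.
Apply vowel harmony: bonoanabzabeg → bonoanabzabag.
Apply vowel deletion: bonoanabzabag → bonanabzabag.

bonanabzabag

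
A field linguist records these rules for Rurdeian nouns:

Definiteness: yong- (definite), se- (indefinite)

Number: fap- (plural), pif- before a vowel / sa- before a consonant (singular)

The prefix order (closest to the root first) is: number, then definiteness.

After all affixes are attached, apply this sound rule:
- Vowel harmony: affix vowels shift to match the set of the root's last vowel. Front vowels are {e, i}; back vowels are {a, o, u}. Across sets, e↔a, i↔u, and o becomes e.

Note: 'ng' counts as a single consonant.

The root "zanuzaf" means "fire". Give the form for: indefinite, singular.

sasazanuzaf

Attach number singular sa- (before consonant 'z') → sazanuzaf.
Attach definiteness indefinite se- → sesazanuzaf.
Apply vowel harmony: sesazanuzaf → sasazanuzaf.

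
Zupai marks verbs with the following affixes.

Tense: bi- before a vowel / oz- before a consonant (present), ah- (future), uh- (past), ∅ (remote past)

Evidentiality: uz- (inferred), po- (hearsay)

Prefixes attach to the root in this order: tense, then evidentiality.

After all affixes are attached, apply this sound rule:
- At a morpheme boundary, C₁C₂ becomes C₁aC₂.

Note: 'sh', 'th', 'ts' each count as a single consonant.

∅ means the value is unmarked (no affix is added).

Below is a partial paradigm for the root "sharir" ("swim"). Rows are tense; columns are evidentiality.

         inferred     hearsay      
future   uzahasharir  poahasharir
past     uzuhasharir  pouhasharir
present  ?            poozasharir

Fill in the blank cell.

uzozasharir

Attach tense present oz- (before consonant 'sh') → ozsharir.
Attach evidentiality inferred uz- → uzozsharir.
Apply epenthesis: uzozsharir → uzozasharir.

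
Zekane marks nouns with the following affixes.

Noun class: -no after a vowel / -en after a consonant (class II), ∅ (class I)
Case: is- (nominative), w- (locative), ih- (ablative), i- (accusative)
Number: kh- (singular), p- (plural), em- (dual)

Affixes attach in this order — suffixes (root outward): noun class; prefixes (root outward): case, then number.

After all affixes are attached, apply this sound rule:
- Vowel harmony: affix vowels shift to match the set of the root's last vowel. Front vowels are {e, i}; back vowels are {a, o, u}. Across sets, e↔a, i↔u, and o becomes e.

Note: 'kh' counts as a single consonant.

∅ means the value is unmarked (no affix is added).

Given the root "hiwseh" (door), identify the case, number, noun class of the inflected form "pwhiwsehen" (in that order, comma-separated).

locative, plural, class II

Segment: p-w-hiwseh-en.
case: w- → locative.
number: p- → plural.
noun class: -no/en → class II.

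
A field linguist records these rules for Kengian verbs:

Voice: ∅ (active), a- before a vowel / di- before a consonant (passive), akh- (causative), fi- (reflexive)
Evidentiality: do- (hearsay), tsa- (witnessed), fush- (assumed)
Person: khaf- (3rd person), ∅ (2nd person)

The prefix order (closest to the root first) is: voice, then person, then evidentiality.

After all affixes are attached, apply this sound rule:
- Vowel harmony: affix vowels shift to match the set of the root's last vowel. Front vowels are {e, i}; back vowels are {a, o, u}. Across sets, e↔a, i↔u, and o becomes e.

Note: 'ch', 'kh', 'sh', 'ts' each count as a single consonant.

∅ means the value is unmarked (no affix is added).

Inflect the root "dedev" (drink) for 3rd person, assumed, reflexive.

Attach voice reflexive fi- → fidedev.
Attach person 3rd person khaf- → khaffidedev.
Attach evidentiality assumed fush- → fushkhaffidedev.
Apply vowel harmony: fushkhaffidedev → fishkheffidedev.

fishkheffidedev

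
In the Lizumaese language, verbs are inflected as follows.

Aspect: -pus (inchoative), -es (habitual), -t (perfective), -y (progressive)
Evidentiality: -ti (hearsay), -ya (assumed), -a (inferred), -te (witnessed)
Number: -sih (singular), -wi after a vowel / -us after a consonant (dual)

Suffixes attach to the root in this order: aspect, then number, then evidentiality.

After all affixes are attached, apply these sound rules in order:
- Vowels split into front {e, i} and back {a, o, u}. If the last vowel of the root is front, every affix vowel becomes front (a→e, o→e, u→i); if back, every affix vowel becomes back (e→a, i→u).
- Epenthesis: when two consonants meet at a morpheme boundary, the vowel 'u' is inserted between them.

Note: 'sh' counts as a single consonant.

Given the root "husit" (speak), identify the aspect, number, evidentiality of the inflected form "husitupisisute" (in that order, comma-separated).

inchoative, dual, witnessed

Segment: husit-pus-us-te.
aspect: -pus → inchoative.
number: -wi/us → dual.
evidentiality: -te → witnessed.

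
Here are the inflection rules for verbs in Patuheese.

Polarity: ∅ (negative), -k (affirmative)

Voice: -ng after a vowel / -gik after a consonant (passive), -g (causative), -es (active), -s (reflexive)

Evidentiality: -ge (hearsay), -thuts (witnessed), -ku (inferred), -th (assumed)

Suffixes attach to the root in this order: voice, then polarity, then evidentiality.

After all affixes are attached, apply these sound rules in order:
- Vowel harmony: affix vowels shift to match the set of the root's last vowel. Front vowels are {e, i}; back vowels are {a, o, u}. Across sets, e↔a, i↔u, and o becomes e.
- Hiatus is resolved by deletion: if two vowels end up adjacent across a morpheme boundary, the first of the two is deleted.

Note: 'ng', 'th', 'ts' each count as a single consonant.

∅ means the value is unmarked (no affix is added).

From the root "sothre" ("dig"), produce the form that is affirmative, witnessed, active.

sothreskthits

Attach voice active -es → sothrees.
Attach polarity affirmative -k → sothreesk.
Attach evidentiality witnessed -thuts → sothreeskthuts.
Apply vowel harmony: sothreeskthuts → sothreeskthits.
Apply vowel deletion: sothreeskthits → sothreskthits.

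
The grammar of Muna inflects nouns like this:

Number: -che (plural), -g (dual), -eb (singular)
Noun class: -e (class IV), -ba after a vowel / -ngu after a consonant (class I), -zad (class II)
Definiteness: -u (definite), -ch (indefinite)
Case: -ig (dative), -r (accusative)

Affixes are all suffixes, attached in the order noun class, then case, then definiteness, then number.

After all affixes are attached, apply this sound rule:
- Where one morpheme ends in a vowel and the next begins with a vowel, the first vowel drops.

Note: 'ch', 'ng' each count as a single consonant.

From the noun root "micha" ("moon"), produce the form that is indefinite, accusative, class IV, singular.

michercheb

Attach noun class class IV -e → michae.
Attach case accusative -r → michaer.
Attach definiteness indefinite -ch → michaerch.
Attach number singular -eb → michaercheb.
Apply vowel deletion: michaercheb → michercheb.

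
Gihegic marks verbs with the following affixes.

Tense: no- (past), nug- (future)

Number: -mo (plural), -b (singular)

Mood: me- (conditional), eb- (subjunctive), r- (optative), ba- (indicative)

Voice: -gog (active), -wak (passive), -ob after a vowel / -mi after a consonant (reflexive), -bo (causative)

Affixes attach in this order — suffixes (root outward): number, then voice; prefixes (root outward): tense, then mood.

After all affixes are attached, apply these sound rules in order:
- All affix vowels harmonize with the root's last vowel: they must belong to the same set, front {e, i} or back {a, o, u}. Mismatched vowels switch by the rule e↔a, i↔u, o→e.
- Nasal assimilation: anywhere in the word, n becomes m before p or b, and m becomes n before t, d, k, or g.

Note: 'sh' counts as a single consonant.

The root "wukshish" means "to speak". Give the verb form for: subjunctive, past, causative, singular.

Attach tense past no- → nowukshish.
Attach mood subjunctive eb- → ebnowukshish.
Attach number singular -b → ebnowukshishb.
Attach voice causative -bo → ebnowukshishbbo.
Apply vowel harmony: ebnowukshishbbo → ebnewukshishbbe.
Nasal assimilation: no change.

ebnewukshishbbe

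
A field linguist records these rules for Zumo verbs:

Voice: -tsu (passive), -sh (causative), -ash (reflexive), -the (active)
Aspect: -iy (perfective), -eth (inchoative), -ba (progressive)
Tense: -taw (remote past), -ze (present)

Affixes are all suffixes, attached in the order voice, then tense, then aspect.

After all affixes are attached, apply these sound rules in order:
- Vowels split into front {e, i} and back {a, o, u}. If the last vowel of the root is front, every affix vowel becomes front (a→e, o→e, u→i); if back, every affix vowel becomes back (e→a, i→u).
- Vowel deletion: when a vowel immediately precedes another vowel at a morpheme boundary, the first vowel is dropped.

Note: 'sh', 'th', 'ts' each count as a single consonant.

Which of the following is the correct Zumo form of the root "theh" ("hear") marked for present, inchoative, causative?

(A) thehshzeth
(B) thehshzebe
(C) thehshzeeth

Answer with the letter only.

A

Attach voice causative -sh → thehsh.
Attach tense present -ze → thehshze.
Attach aspect inchoative -eth → thehshzeeth.
Vowel harmony: no change.
Apply vowel deletion: thehshzeeth → thehshzeth.
So the correct form is thehshzeth, option (A).
(B) thehshzebe is wrong: it uses progressive instead of inchoative for aspect.
(C) thehshzeeth is wrong: it fails to apply the sound rule(s).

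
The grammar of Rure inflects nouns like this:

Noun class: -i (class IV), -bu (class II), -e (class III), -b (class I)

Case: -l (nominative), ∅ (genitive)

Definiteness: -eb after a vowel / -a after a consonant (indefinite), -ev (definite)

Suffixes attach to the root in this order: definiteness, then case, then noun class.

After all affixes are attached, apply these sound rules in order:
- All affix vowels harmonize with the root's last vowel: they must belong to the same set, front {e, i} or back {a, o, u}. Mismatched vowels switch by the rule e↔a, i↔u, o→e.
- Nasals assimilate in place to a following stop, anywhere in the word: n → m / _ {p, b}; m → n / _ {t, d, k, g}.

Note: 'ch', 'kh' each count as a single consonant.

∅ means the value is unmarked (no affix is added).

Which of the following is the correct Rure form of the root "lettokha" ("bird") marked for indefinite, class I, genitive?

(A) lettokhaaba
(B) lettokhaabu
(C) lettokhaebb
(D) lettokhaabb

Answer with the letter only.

Attach definiteness indefinite -eb (after vowel 'a') → lettokhaeb.
case = genitive: zero marking, form stays lettokhaeb.
Attach noun class class I -b → lettokhaebb.
Apply vowel harmony: lettokhaebb → lettokhaabb.
Nasal assimilation: no change.
So the correct form is lettokhaabb, option (D).
(C) lettokhaebb is wrong: it fails to apply the sound rule(s).
(B) lettokhaabu is wrong: it uses class IV instead of class I for noun class.
(A) lettokhaaba is wrong: it uses class III instead of class I for noun class.

D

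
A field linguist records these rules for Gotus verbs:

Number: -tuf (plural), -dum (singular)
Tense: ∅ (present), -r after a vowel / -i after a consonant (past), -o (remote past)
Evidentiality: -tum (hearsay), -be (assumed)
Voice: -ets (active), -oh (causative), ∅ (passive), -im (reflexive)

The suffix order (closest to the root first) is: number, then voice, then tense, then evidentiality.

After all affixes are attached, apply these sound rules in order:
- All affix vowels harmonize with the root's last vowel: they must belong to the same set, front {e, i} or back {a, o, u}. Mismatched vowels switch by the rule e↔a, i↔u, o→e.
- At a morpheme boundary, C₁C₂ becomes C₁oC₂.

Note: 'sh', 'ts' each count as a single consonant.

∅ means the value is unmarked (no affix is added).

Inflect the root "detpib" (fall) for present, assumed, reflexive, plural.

detpibotifimobe

Attach number plural -tuf → detpibtuf.
Attach voice reflexive -im → detpibtufim.
tense = present: zero marking, form stays detpibtufim.
Attach evidentiality assumed -be → detpibtufimbe.
Apply vowel harmony: detpibtufimbe → detpibtifimbe.
Apply epenthesis: detpibtifimbe → detpibotifimobe.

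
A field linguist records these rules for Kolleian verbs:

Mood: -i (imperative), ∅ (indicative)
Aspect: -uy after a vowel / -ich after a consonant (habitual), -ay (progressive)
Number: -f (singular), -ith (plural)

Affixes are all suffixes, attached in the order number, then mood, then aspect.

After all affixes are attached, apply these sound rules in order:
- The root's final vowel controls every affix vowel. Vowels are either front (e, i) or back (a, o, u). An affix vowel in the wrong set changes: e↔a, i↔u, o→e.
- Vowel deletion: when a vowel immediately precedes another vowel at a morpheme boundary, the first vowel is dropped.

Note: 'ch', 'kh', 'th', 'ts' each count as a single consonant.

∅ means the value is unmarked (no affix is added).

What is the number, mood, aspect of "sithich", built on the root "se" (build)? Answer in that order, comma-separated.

Segment: se-ith-ich.
number: -ith → plural.
mood: ∅ → indicative.
aspect: -uy/ich → habitual.

plural, indicative, habitual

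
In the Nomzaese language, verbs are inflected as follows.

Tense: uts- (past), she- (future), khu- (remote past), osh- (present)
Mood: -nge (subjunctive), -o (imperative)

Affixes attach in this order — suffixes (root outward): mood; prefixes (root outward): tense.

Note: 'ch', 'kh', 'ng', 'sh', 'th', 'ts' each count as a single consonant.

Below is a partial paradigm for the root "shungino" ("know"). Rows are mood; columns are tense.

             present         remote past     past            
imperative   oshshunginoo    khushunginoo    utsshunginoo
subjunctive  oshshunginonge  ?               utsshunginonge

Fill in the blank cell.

Attach tense remote past khu- → khushungino.
Attach mood subjunctive -nge → khushunginonge.

khushunginonge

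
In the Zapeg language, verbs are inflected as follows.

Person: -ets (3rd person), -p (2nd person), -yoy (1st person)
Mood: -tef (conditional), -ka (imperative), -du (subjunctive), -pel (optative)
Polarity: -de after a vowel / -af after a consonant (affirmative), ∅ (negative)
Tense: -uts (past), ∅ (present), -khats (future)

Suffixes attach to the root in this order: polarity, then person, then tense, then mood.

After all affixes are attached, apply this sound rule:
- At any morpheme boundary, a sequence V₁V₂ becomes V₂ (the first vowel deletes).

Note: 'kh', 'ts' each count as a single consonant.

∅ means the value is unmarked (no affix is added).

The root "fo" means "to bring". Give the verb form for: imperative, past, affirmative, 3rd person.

fodetsutska

Attach polarity affirmative -de (after vowel 'o') → fode.
Attach person 3rd person -ets → fodeets.
Attach tense past -uts → fodeetsuts.
Attach mood imperative -ka → fodeetsutska.
Apply vowel deletion: fodeetsutska → fodetsutska.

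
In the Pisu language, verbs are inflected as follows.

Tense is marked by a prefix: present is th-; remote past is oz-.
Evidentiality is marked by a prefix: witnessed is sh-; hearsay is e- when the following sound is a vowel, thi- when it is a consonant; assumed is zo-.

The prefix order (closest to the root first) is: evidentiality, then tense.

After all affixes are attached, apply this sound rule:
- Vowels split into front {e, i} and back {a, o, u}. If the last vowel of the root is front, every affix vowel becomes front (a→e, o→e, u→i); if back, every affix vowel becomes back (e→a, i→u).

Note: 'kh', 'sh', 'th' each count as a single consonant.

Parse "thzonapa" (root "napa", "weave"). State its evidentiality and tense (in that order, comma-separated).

Segment: th-zo-napa.
evidentiality: zo- → assumed.
tense: th- → present.

assumed, present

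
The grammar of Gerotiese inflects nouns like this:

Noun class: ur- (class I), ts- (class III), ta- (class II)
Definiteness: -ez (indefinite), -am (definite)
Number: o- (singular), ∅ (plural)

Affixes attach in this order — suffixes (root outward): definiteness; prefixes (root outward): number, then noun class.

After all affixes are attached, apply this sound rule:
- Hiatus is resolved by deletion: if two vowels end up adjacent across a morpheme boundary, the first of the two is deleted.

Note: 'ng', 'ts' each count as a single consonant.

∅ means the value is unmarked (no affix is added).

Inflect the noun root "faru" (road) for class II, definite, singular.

Attach number singular o- → ofaru.
Attach definiteness definite -am → ofaruam.
Attach noun class class II ta- → taofaruam.
Apply vowel deletion: taofaruam → tofaram.

tofaram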